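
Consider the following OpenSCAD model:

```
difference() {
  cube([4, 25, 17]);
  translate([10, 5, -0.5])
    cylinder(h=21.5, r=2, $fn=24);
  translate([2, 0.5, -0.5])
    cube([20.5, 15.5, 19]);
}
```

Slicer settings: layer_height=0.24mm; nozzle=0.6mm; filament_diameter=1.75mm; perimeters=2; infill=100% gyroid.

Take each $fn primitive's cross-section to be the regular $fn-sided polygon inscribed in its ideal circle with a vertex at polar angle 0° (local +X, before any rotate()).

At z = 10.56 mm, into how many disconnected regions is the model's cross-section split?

1

At z = 10.56 mm: the cube (footprint 4×25) is included at this height; the cylinder at (10, 5): section is a regular 24-gon, circumradius r=2; the cube at (2, 0.5) (footprint 20.5×15.5) is included at this height; Subtracting the remaining from the first: starting from the 4×25 cube, the r=2 cylinder at (10, 5) misses the remaining region (no effect); the 20.5×15.5 cube at (2, 0.5) partially overlaps it — only the 31.00 mm² overlap (of its 317.75 mm²) is removed, clipping the outline — 1 connected region. The result has 1 disconnected region.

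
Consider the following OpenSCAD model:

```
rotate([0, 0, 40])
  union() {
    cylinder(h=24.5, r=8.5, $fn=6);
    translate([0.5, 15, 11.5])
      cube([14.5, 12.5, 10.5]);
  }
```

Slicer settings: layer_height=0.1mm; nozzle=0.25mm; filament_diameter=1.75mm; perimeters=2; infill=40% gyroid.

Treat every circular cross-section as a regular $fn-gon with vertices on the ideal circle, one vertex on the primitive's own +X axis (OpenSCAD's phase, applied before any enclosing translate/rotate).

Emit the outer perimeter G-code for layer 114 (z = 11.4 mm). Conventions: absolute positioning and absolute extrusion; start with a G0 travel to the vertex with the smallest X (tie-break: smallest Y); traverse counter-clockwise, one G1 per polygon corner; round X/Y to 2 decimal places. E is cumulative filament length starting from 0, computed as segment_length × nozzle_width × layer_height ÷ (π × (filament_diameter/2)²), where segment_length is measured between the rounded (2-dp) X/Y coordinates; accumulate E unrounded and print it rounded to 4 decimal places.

G0 X-7.99 Y2.91 Z11.40
G1 X-6.51 Y-5.46 E0.0883
G1 X1.48 Y-8.37 E0.1767
G1 X7.99 Y-2.91 E0.2650
G1 X6.51 Y5.46 E0.3534
G1 X-1.48 Y8.37 E0.4418
G1 X-7.99 Y2.91 E0.5301

At z = 11.4 mm: the r=8.5 cylinder contributes a regular 6-gon of circumradius 8.5; the cube at (0.5, 15) is not intersected at this z (z outside [11.5, 22]); Merging all regions: only the r=8.5 cylinder is present, so the union is just that shape — 1 connected region; (rotated 40° about Z; rotation is an isometry so areas/perimeters/island counts are preserved). The outline is a single polygon with 6 vertices. Extrusion per mm of travel: 0.25 × 0.1 / (π × 0.875²) = 0.010394. Accumulating E over each segment gives final E = 0.5301.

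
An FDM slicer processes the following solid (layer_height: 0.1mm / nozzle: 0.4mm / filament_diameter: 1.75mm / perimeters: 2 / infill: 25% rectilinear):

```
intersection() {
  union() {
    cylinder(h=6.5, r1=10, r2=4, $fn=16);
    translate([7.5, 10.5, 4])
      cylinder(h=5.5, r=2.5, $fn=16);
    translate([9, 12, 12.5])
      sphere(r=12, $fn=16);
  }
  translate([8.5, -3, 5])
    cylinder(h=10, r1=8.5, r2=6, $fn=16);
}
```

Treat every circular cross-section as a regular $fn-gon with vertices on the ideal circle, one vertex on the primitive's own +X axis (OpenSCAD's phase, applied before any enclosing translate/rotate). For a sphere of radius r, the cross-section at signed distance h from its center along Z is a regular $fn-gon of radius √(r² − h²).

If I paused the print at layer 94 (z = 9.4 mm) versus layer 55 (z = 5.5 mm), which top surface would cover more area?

layer 55 (z = 5.5 mm)

Layer 94 (z = 9.4): the cone does not reach this height (z outside [0, 6.5]); the r=2.5 cylinder at (7.5, 10.5) gives a regular 16-gon of circumradius 2.5 (constant along its height) (area = (16/2)·2.500²·sin(360°/16) = 19.13 mm²); the r=12 sphere at (9, 12) slices to a regular 16-gon of circumradius 11.593 (√(r²−h²) with h=3.1 from center) (area = (16/2)·11.593²·sin(360°/16) = 411.43 mm²); Combining (union): the r=2.5 cylinder at (7.5, 10.5) lies entirely inside the r=12 sphere at (9, 12), so the union is just the r=12 sphere at (9, 12) — area = 411.43 mm²; the cone at (8.5, -3) (r1=8.5→r2=6) has section circumradius 7.400 here — a regular 16-gon (area = (16/2)·7.400²·sin(360°/16) = 167.65 mm²); Keeping only the common overlap: the cone at (8.5, -3) partially overlaps that combined region; clipping to the common part keeps 27.85 mm² — area = 27.85 mm². So its area = 27.85 mm². Layer 55 (z = 5.5): the cone contributes a regular 16-gon of circumradius 4.923 (interpolated between r1=10 and r2=4 at t=0.846) (area = (16/2)·4.923²·sin(360°/16) = 74.20 mm²); the r=2.5 cylinder at (7.5, 10.5) gives a regular 16-gon of circumradius 2.5 (constant along its height) (area = (16/2)·2.500²·sin(360°/16) = 19.13 mm²); the r=12 sphere at (9, 12) slices to a regular 16-gon of circumradius 9.747 (√(r²−h²) with h=7 from center) (area = (16/2)·9.747²·sin(360°/16) = 290.84 mm²); Combining (union): the regions partially overlap — summed areas 384.17 mm² minus the doubly-counted overlap 19.13 mm² gives 365.04 mm² — area = 365.04 mm²; the cone at (8.5, -3) (r1=8.5→r2=6) has section circumradius 8.375 here — a regular 16-gon (area = (16/2)·8.375²·sin(360°/16) = 214.73 mm²); Taking the intersection: the cone at (8.5, -3) partially overlaps the result so far; clipping to the common part keeps 44.66 mm² — area = 44.66 mm². So its area = 44.66 mm². Layer 55 is larger (44.66 vs 27.85 mm²).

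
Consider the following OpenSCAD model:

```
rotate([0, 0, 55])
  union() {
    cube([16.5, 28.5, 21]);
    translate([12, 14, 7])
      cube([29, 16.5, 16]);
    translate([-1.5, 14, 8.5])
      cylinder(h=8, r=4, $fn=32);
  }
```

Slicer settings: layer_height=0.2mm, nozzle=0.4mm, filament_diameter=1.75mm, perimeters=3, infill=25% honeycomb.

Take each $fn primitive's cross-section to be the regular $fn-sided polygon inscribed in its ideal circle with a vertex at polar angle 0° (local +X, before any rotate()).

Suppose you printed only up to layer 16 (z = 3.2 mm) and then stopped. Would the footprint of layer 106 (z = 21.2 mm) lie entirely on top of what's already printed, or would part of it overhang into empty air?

Compare the two slices. At z = 3.2: the 16.5×28.5 cube contributes its full rectangle (area 470.25 mm²); the cube at (12, 14) is absent (z outside [7, 23]); the cylinder at (-1.5, 14) does not reach this height (z outside [8.5, 16.5]); Merging all regions: only the 16.5×28.5 cube is present, so the union is just that shape — area = 470.25 mm²; (rotated 55° about Z; rotation is an isometry so areas/perimeters/island counts are preserved). At z = 21.2: the cube is not intersected at this z (z outside [0, 21]); the cube at (12, 14) is present — its section is the full 29×16.5 rectangle (area 478.50 mm²); the cylinder at (-1.5, 14) is not intersected at this z (z outside [8.5, 16.5]); Merging all regions: only the 29×16.5 cube at (12, 14) is present, so the union is just that shape — area = 478.50 mm²; (whole slice rotated 55° about Z — lengths, areas and connectivity unchanged). Checking containment: at z = 21.2 the cross-section extends beyond the z = 3.2 cross-section by about 413.25 mm².

part overhangs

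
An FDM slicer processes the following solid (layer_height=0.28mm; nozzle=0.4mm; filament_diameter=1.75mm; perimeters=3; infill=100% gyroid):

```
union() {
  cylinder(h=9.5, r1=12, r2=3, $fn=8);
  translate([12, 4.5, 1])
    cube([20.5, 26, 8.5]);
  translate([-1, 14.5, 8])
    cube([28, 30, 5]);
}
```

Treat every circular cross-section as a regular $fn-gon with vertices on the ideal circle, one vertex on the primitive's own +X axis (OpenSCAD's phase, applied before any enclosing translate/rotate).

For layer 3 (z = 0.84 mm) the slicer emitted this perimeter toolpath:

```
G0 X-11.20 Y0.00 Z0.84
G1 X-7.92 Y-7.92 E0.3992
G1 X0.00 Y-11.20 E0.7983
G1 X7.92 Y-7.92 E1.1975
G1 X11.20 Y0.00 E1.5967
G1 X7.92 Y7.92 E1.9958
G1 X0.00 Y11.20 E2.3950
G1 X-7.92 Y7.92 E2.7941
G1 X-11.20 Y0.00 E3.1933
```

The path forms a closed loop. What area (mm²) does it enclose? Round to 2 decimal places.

Apply the shoelace formula to the sequence of (X, Y) vertices; enclosed area = 354.82 mm².

354.82 mm²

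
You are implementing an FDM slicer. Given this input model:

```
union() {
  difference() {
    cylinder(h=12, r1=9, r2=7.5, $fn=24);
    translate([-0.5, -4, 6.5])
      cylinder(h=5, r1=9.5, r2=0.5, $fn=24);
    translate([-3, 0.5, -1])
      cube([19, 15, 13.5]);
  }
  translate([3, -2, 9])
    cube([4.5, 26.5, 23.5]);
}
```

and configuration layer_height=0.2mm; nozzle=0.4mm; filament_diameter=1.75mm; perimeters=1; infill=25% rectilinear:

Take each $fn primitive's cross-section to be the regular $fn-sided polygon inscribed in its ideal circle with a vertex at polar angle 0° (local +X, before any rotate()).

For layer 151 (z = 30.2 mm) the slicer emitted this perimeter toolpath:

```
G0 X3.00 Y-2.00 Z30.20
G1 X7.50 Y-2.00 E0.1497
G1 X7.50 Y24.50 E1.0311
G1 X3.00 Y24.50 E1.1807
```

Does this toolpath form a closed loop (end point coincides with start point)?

Start point (G0): (3.00, -2.00). End point (last G1): the path does not return to the start — open.

no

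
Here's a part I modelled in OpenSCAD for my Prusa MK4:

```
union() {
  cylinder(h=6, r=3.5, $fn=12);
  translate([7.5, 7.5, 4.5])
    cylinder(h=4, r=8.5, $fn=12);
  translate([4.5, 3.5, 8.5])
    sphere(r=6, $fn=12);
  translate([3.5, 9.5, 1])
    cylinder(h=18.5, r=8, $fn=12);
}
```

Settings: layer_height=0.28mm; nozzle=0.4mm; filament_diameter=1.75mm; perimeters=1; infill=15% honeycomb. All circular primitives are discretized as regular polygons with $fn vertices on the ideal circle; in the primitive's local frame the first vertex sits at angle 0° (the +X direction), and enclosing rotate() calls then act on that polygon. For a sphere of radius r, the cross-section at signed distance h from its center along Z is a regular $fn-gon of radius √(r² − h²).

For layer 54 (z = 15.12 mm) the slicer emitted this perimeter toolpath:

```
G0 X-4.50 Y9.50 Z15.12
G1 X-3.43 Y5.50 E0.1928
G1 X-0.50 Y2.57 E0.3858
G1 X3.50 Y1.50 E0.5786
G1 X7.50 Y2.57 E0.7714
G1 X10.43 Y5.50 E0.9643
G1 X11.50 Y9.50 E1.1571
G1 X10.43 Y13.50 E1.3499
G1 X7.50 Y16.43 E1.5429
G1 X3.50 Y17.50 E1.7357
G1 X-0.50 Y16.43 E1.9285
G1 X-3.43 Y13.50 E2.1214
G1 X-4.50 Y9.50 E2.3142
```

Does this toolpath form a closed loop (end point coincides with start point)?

Start point (G0): (-4.50, 9.50). End point (last G1): the path returns to the start — closed.

yes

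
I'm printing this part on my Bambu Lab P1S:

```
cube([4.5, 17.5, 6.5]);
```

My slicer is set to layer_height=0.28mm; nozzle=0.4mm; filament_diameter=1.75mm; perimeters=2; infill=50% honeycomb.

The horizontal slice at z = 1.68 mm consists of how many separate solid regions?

At z = 1.68 mm: the cube is present — its section is the full 4.5×17.5 rectangle. The result has 1 disconnected region.

1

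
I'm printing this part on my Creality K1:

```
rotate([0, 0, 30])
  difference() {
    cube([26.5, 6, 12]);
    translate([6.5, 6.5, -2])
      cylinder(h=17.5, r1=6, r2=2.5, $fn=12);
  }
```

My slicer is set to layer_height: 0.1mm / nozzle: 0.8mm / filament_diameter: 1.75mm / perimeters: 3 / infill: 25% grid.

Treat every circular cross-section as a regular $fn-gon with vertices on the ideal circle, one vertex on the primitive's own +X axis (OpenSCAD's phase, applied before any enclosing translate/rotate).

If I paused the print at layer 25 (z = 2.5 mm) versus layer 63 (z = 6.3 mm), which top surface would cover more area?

layer 63 (z = 6.3 mm)

Layer 25 (z = 2.5): the 26.5×6 cube contributes its full rectangle (area 159.00 mm²); the cone at (6.5, 6.5): at t=0.257 of its height the radius interpolates to r₁+(r₂−r₁)t = 5.100, giving a regular 12-gon of that circumradius (area = (12/2)·5.100²·sin(360°/12) = 78.03 mm²); Subtracting the remaining from the first: starting from the 26.5×6 cube (159.00 mm²), the cone at (6.5, 6.5) partially overlaps it — only the 33.98 mm² overlap (of its 78.03 mm²) is removed, clipping the outline — area = 125.02 mm²; (whole slice rotated 30° about Z — lengths, areas and connectivity unchanged). So its area = 125.02 mm². Layer 63 (z = 6.3): the cube is present — its section is the full 26.5×6 rectangle (area 159.00 mm²); the cone at (6.5, 6.5) (r1=6→r2=2.5) has section circumradius 4.340 here — a regular 12-gon (area = (12/2)·4.340²·sin(360°/12) = 56.51 mm²); Subtracting the remaining from the first: starting from the 26.5×6 cube (159.00 mm²), the cone at (6.5, 6.5) partially overlaps it — only the 23.98 mm² overlap (of its 56.51 mm²) is removed, clipping the outline — area = 135.02 mm²; (whole slice rotated 30° about Z — lengths, areas and connectivity unchanged). So its area = 135.02 mm². Layer 63 is larger (135.02 vs 125.02 mm²).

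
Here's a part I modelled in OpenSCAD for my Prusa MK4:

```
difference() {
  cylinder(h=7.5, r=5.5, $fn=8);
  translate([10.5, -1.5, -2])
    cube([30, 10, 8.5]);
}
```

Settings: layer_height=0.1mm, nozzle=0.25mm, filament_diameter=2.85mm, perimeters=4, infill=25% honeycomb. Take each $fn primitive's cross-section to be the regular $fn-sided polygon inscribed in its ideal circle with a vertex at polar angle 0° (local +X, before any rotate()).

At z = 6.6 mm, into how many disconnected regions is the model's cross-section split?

At z = 6.6 mm: the cylinder: section is a regular 8-gon, circumradius r=5.5; the cube at (10.5, -1.5) does not reach this height (z outside [-2, 6.5]); Subtracting the remaining from the first: none of the subtracted shapes is present at this height, so the r=5.5 cylinder is unchanged — 1 connected region. The result has 1 disconnected region.

1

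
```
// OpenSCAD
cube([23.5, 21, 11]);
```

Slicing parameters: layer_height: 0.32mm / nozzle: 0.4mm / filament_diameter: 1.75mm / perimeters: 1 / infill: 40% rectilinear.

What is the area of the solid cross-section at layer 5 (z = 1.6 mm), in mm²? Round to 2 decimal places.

493.50 mm²

At z = 1.6 mm: the cube (footprint 23.5×21) is included at this height (area 493.50 mm²). Overall, the cross-section is a single solid region. Net area = 493.50 mm².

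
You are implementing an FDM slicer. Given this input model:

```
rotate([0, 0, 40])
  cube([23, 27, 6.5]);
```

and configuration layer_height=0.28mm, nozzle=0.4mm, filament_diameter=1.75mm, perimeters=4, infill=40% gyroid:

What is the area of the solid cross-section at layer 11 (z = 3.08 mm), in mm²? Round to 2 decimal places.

621.00 mm²

At z = 3.08 mm: the cube (footprint 23×27) is included at this height (area 621.00 mm²); (rotated 40° about Z; rotation is an isometry so areas/perimeters/island counts are preserved). Overall, the cross-section is a single solid region. Net area = 621.00 mm².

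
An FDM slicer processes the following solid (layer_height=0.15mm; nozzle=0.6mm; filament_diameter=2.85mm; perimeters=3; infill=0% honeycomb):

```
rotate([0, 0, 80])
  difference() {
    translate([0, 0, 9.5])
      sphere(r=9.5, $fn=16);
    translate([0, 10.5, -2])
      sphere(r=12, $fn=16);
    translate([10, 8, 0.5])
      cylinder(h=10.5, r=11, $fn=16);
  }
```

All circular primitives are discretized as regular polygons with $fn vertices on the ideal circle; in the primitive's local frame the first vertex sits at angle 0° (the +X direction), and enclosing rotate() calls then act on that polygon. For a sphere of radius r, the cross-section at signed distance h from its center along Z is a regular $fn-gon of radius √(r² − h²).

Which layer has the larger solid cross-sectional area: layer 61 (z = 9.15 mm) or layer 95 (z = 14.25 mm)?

Layer 61 (z = 9.15): the sphere: section is a regular 16-gon, circumradius = √(r²−h²) = √(9.5²−0.35²) = 9.494 (area = (16/2)·9.494²·sin(360°/16) = 275.92 mm²); the r=12 sphere at (0, 10.5) slices to a regular 16-gon of circumradius 4.436 (√(r²−h²) with h=11.15 from center) (area = (16/2)·4.436²·sin(360°/16) = 60.24 mm²); the r=11 cylinder at (10, 8) gives a regular 16-gon of circumradius 11 (constant along its height) (area = (16/2)·11.000²·sin(360°/16) = 370.44 mm²); After the difference (first − rest): starting from the r=9.5 sphere (275.92 mm²), the r=12 sphere at (0, 10.5) partially overlaps it — only the 17.91 mm² overlap (of its 60.24 mm²) is removed, clipping the outline; the r=11 cylinder at (10, 8) partially overlaps it — only the 68.81 mm² overlap (of its 370.44 mm²) is removed, clipping the outline — area = 189.20 mm²; (whole slice rotated 80° about Z — lengths, areas and connectivity unchanged). So its area = 189.20 mm². Layer 95 (z = 14.25): the sphere: section is a regular 16-gon, circumradius = √(r²−h²) = √(9.5²−4.75²) = 8.227 (area = (16/2)·8.227²·sin(360°/16) = 207.22 mm²); the sphere at (0, 10.5) is absent (|z−center|=16.250 > r=12); the cylinder at (10, 8) is not intersected at this z (z outside [0.5, 11]); Taking the first minus the rest: none of the subtracted shapes is present at this height, so the r=9.5 sphere is unchanged — area = 207.22 mm²; (whole slice rotated 80° about Z — lengths, areas and connectivity unchanged). So its area = 207.22 mm². Layer 95 is larger (207.22 vs 189.20 mm²).

layer 95 (z = 14.25 mm)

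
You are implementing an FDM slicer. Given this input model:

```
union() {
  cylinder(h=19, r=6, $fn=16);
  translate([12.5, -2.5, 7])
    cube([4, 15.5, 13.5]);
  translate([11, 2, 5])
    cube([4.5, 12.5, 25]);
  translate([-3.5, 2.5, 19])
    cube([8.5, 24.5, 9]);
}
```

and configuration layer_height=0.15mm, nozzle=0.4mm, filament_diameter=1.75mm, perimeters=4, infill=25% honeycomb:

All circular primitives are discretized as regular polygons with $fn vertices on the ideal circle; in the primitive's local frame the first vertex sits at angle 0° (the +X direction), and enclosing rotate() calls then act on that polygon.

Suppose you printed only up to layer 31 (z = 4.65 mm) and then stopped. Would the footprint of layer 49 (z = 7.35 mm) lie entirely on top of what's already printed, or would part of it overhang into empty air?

part overhangs

Compare the two slices. At z = 4.65: the r=6 cylinder gives a regular 16-gon of circumradius 6 (constant along its height) (area = (16/2)·6.000²·sin(360°/16) = 110.21 mm²); the cube at (12.5, -2.5) does not reach this height (z outside [7, 20.5]); the cube at (11, 2) is not intersected at this z (z outside [5, 30]); the cube at (-3.5, 2.5) is not intersected at this z (z outside [19, 28]); Merging all regions: only the r=6 cylinder is present, so the union is just that shape — area = 110.21 mm². At z = 7.35: the r=6 cylinder gives a regular 16-gon of circumradius 6 (constant along its height) (area = (16/2)·6.000²·sin(360°/16) = 110.21 mm²); the 4×15.5 cube at (12.5, -2.5) contributes its full rectangle (area 62.00 mm²); the 4.5×12.5 cube at (11, 2) contributes its full rectangle (area 56.25 mm²); the cube at (-3.5, 2.5) is not intersected at this z (z outside [19, 28]); Taking the union: the regions partially overlap — summed areas 228.46 mm² minus the doubly-counted overlap 33.00 mm² gives 195.46 mm² — area = 195.46 mm². Checking containment: at z = 7.35 the cross-section extends beyond the z = 4.65 cross-section by about 85.25 mm².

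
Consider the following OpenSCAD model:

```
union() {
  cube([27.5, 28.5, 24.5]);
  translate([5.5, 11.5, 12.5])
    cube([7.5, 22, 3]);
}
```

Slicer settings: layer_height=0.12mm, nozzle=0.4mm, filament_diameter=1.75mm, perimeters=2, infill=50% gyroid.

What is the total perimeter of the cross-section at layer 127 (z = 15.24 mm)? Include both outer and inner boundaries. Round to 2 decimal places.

122.00 mm

At z = 15.24 mm: the cube is present — its section is the full 27.5×28.5 rectangle (perimeter 112.00 mm); the 7.5×22 cube at (5.5, 11.5) contributes its full rectangle (perimeter 59.00 mm); Merging all regions: the regions partially overlap (shared area 127.50 mm²), so the edge portions inside another operand are dropped and the merged outline is re-measured after clipping — boundary = 122.00 mm. Overall, the cross-section is a single solid region. Total boundary length (outer) = 122.00 mm.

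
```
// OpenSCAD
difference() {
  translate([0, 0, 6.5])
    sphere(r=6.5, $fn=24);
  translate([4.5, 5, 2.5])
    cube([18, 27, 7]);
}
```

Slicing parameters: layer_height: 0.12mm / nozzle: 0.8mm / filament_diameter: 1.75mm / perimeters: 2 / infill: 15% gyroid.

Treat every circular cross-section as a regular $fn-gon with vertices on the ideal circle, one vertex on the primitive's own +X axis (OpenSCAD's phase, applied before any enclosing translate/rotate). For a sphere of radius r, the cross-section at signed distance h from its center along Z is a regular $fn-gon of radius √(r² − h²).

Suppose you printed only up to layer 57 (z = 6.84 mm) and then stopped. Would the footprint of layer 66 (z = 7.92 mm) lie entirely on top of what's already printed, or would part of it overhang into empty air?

entirely on top

Compare the two slices. At z = 6.84: the sphere: section is a regular 24-gon, circumradius = √(r²−h²) = √(6.5²−0.34²) = 6.491 (area = (24/2)·6.491²·sin(360°/24) = 130.86 mm²); the cube at (4.5, 5) is present — its section is the full 18×27 rectangle (area 486.00 mm²); Taking the first minus the rest: starting from the r=6.5 sphere (130.86 mm²), the 18×27 cube at (4.5, 5) misses the remaining region (no effect) — area = 130.86 mm². At z = 7.92: the r=6.5 sphere contributes a regular 24-gon of circumradius √(6.5²−1.42²) = 6.343 (area = (24/2)·6.343²·sin(360°/24) = 124.96 mm²); the 18×27 cube at (4.5, 5) contributes its full rectangle (area 486.00 mm²); Taking the first minus the rest: starting from the r=6.5 sphere (124.96 mm²), the 18×27 cube at (4.5, 5) misses the remaining region (no effect) — area = 124.96 mm². Checking containment: the cross-section at z = 7.92 is a subset of the cross-section at z = 6.84.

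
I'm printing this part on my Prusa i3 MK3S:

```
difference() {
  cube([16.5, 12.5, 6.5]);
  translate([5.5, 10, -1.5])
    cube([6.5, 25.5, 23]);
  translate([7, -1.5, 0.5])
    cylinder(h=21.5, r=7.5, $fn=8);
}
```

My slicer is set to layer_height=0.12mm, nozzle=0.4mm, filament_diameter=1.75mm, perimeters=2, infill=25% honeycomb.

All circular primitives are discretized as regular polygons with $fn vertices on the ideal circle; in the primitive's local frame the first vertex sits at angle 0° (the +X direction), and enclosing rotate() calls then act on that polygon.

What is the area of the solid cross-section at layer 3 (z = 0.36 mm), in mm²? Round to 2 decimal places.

At z = 0.36 mm: the cube (footprint 16.5×12.5) is included at this height (area 206.25 mm²); the cube at (5.5, 10) (footprint 6.5×25.5) is included at this height (area 165.75 mm²); the cylinder at (7, -1.5) is not intersected at this z (z outside [0.5, 22]); Subtracting the remaining from the first: starting from the 16.5×12.5 cube (206.25 mm²), the 6.5×25.5 cube at (5.5, 10) partially overlaps it — only the 16.25 mm² overlap (of its 165.75 mm²) is removed, clipping the outline — area = 190.00 mm². Overall, the cross-section is a single solid region. Net area = 190.00 mm².

190.00 mm²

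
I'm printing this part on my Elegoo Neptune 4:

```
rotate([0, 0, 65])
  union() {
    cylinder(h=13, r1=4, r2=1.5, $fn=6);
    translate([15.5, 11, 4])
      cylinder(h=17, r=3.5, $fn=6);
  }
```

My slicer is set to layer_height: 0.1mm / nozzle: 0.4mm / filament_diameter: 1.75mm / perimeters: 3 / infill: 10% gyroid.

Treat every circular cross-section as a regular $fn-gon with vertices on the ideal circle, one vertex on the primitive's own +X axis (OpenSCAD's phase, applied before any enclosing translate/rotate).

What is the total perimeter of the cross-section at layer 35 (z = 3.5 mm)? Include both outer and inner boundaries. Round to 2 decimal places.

19.96 mm

At z = 3.5 mm: the cone contributes a regular 6-gon of circumradius 3.327 (interpolated between r1=4 and r2=1.5 at t=0.269) (perimeter = 2·6·3.327·sin(180°/6) = 19.96 mm); the cylinder at (15.5, 11) is not intersected at this z (z outside [4, 21]); Combining (union): only the cone is present, so the union is just that shape — boundary = 19.96 mm; (rotated 65° about Z; rotation is an isometry so areas/perimeters/island counts are preserved). Overall, the cross-section is a single solid region. Total boundary length (outer) = 19.96 mm.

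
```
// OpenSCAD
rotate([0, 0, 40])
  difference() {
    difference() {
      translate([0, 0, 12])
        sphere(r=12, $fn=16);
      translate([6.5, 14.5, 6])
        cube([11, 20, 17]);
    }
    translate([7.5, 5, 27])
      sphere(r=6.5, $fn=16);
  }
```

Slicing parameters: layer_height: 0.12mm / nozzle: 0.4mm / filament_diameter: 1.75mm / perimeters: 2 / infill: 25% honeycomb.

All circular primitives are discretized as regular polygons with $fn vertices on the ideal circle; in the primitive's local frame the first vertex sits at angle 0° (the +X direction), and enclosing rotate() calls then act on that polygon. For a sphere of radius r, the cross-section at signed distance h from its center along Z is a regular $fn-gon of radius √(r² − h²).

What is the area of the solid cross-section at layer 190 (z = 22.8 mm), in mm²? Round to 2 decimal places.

80.65 mm²

At z = 22.8 mm: the r=12 sphere slices to a regular 16-gon of circumradius 5.231 (√(r²−h²) with h=10.8 from center) (area = (16/2)·5.231²·sin(360°/16) = 83.76 mm²); the cube at (6.5, 14.5) (footprint 11×20) is included at this height (area 220.00 mm²); After the difference (first − rest): starting from the r=12 sphere (83.76 mm²), the 11×20 cube at (6.5, 14.5) misses the remaining region (no effect) — area = 83.76 mm²; the r=6.5 sphere at (7.5, 5) contributes a regular 16-gon of circumradius √(6.5²−4.2²) = 4.961 (area = (16/2)·4.961²·sin(360°/16) = 75.34 mm²); Subtracting the remaining from the first: starting from that combined region (83.76 mm²), the r=6.5 sphere at (7.5, 5) partially overlaps it — only the 3.12 mm² overlap (of its 75.34 mm²) is removed, clipping the outline — area = 80.65 mm²; (whole slice rotated 40° about Z — lengths, areas and connectivity unchanged). Overall, the cross-section is a single solid region. Net area = 80.65 mm².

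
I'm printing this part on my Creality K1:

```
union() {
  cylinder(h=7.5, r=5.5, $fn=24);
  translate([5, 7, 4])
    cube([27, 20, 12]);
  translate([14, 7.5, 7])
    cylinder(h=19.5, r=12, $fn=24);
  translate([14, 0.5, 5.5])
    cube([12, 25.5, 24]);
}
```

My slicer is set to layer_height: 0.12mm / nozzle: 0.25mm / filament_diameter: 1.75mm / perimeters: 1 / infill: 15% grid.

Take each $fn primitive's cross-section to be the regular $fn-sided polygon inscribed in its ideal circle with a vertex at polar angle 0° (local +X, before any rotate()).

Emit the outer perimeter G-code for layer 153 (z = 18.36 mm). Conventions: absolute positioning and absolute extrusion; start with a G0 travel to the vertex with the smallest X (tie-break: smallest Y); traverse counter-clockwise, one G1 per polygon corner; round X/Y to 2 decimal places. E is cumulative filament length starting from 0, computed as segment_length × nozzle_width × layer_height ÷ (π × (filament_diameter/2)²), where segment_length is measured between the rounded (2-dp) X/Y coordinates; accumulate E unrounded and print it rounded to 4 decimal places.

G0 X2.00 Y7.50 Z18.36
G1 X2.41 Y4.39 E0.0391
G1 X3.61 Y1.50 E0.0782
G1 X5.51 Y-0.99 E0.1172
G1 X8.00 Y-2.89 E0.1563
G1 X10.89 Y-4.09 E0.1953
G1 X14.00 Y-4.50 E0.2344
G1 X17.11 Y-4.09 E0.2736
G1 X20.00 Y-2.89 E0.3126
G1 X22.49 Y-0.99 E0.3517
G1 X23.62 Y0.50 E0.3750
G1 X26.00 Y0.50 E0.4047
G1 X26.00 Y26.00 E0.7227
G1 X14.00 Y26.00 E0.8724
G1 X14.00 Y19.50 E0.9535
G1 X10.89 Y19.09 E0.9926
G1 X8.00 Y17.89 E1.0316
G1 X5.51 Y15.99 E1.0707
G1 X3.61 Y13.50 E1.1097
G1 X2.41 Y10.61 E1.1488
G1 X2.00 Y7.50 E1.1879

At z = 18.36 mm: the cylinder does not reach this height (z outside [0, 7.5]); the cube at (5, 7) does not reach this height (z outside [4, 16]); the r=12 cylinder at (14, 7.5) contributes a regular 24-gon of circumradius 12; the cube at (14, 0.5) (footprint 12×25.5) is included at this height; Combining (union): the regions partially overlap (shared area 190.27 mm²), so overlapping operands fuse into one piece — 1 connected region. The outline is a single polygon with 20 vertices. Extrusion per mm of travel: 0.25 × 0.12 / (π × 0.875²) = 0.012473. Accumulating E over each segment gives final E = 1.1879.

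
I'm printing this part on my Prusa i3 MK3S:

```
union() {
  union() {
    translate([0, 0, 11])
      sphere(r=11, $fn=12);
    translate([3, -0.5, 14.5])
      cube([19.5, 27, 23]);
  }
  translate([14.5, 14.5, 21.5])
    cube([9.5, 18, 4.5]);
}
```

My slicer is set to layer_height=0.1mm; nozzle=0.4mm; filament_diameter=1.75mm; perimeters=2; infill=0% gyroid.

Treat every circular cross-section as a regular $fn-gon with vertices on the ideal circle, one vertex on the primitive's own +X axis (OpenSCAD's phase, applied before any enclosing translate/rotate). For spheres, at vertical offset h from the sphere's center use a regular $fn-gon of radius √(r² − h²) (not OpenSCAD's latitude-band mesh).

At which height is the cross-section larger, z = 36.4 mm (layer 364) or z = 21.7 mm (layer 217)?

Layer 364 (z = 36.4): the sphere is absent (|z−center|=25.400 > r=11); the cube at (3, -0.5) is present — its section is the full 19.5×27 rectangle (area 526.50 mm²); Taking the union: only the 19.5×27 cube at (3, -0.5) is present, so the union is just that shape — area = 526.50 mm²; the cube at (14.5, 14.5) is not intersected at this z (z outside [21.5, 26]); Taking the union: only the result so far is present, so the union is just that shape — area = 526.50 mm². So its area = 526.50 mm². Layer 217 (z = 21.7): the r=11 sphere contributes a regular 12-gon of circumradius √(11²−10.7²) = 2.551 (area = (12/2)·2.551²·sin(360°/12) = 19.53 mm²); the 19.5×27 cube at (3, -0.5) contributes its full rectangle (area 526.50 mm²); Taking the union: the 2 present regions are separate (no shared area or edge), so areas and boundary lengths simply add and each stays a separate island — area = 546.03 mm²; the cube at (14.5, 14.5) (footprint 9.5×18) is included at this height (area 171.00 mm²); Merging all regions: the regions partially overlap — summed areas 717.03 mm² minus the doubly-counted overlap 96.00 mm² gives 621.03 mm² — area = 621.03 mm². So its area = 621.03 mm². Layer 217 is larger (621.03 vs 526.50 mm²).

layer 217 (z = 21.7 mm)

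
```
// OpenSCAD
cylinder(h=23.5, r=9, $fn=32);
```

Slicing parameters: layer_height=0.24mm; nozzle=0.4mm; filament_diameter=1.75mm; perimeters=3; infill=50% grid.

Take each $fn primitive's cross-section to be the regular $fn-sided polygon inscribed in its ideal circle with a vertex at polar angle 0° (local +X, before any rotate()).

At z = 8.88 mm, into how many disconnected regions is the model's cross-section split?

At z = 8.88 mm: the r=9 cylinder contributes a regular 32-gon of circumradius 9. The result has 1 disconnected region.

1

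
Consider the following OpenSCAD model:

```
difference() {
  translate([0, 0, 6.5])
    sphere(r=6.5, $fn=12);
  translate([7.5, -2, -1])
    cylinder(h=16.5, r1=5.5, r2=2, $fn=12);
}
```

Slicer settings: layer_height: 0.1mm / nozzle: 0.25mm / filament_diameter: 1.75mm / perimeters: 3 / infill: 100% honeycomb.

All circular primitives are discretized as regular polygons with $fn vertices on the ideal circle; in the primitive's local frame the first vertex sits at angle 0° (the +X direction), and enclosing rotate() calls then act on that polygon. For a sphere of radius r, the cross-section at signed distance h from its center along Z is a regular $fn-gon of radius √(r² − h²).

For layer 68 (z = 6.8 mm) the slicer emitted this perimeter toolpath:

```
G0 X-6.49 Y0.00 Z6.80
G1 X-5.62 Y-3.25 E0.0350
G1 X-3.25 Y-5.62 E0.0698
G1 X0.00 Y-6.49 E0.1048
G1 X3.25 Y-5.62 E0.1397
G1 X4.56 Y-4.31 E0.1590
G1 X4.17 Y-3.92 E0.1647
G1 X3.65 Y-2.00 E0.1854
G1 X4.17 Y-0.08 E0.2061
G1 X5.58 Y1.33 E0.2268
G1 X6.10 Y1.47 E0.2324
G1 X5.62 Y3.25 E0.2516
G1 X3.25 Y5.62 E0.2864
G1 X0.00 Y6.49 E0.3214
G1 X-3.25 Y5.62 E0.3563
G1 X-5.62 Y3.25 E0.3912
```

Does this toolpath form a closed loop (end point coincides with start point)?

no

Start point (G0): (-6.49, 0.00). End point (last G1): the path does not return to the start — open.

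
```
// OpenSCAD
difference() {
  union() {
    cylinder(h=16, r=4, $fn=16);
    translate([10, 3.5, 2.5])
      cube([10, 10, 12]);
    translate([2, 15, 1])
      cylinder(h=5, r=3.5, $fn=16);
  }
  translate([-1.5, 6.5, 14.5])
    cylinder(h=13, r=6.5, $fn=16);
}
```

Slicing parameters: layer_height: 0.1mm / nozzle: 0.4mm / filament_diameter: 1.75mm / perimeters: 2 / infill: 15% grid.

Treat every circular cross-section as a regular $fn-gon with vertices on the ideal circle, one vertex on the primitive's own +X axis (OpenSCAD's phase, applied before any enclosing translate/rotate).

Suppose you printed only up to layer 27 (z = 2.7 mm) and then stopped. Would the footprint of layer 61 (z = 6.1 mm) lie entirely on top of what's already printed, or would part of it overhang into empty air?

entirely on top

Compare the two slices. At z = 2.7: the r=4 cylinder gives a regular 16-gon of circumradius 4 (constant along its height) (area = (16/2)·4.000²·sin(360°/16) = 48.98 mm²); the 10×10 cube at (10, 3.5) contributes its full rectangle (area 100.00 mm²); the r=3.5 cylinder at (2, 15) gives a regular 16-gon of circumradius 3.5 (constant along its height) (area = (16/2)·3.500²·sin(360°/16) = 37.50 mm²); Merging all regions: the 3 present regions are separate (no shared area or edge), so areas and boundary lengths simply add and each stays a separate island — area = 186.49 mm²; the cylinder at (-1.5, 6.5) does not reach this height (z outside [14.5, 27.5]); Taking the first minus the rest: none of the subtracted shapes is present at this height, so that combined region is unchanged — area = 186.49 mm². At z = 6.1: the r=4 cylinder gives a regular 16-gon of circumradius 4 (constant along its height) (area = (16/2)·4.000²·sin(360°/16) = 48.98 mm²); the cube at (10, 3.5) is present — its section is the full 10×10 rectangle (area 100.00 mm²); the cylinder at (2, 15) is not intersected at this z (z outside [1, 6]); Combining (union): the 2 present regions are separate (no shared area or edge), so areas and boundary lengths simply add and each stays a separate island — area = 148.98 mm²; the cylinder at (-1.5, 6.5) does not reach this height (z outside [14.5, 27.5]); After the difference (first − rest): none of the subtracted shapes is present at this height, so the result so far is unchanged — area = 148.98 mm². Checking containment: the cross-section at z = 6.1 is a subset of the cross-section at z = 2.7.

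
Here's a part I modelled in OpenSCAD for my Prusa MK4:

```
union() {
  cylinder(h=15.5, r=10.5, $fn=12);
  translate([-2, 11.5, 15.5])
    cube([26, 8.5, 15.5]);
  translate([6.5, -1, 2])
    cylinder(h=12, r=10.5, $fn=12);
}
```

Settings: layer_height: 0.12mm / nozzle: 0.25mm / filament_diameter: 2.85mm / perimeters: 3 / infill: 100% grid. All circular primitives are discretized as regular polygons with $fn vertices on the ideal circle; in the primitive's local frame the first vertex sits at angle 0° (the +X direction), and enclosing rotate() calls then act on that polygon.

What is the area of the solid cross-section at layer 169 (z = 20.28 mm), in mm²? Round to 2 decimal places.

At z = 20.28 mm: the cylinder is not intersected at this z (z outside [0, 15.5]); the cube at (-2, 11.5) is present — its section is the full 26×8.5 rectangle (area 221.00 mm²); the cylinder at (6.5, -1) does not reach this height (z outside [2, 14]); Taking the union: only the 26×8.5 cube at (-2, 11.5) is present, so the union is just that shape — area = 221.00 mm². Overall, the cross-section is a single solid region. Net area = 221.00 mm².

221.00 mm²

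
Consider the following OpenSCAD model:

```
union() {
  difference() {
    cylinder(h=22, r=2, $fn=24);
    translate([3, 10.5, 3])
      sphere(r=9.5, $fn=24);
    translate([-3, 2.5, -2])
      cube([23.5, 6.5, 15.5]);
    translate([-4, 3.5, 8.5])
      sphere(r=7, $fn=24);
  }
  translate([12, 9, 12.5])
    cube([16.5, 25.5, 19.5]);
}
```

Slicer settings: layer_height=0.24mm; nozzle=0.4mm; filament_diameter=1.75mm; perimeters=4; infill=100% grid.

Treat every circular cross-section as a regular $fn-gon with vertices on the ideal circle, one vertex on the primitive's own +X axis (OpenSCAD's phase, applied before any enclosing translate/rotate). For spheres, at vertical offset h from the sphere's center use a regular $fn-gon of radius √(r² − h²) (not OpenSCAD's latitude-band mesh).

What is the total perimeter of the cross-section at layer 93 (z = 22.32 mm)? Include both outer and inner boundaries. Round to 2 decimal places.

84.00 mm

At z = 22.32 mm: the cylinder is absent (z outside [0, 22]); the sphere at (3, 10.5) does not reach this height (|z−center|=19.320 > r=9.5); the cube at (-3, 2.5) does not reach this height (z outside [-2, 13.5]); the sphere at (-4, 3.5) is absent (|z−center|=13.820 > r=7); After the difference (first − rest): the first operand is absent here, so nothing remains; the cube at (12, 9) is present — its section is the full 16.5×25.5 rectangle (perimeter 84.00 mm); Combining (union): only the 16.5×25.5 cube at (12, 9) is present, so the union is just that shape — boundary = 84.00 mm. Overall, the cross-section is a single solid region. Total boundary length (outer) = 84.00 mm.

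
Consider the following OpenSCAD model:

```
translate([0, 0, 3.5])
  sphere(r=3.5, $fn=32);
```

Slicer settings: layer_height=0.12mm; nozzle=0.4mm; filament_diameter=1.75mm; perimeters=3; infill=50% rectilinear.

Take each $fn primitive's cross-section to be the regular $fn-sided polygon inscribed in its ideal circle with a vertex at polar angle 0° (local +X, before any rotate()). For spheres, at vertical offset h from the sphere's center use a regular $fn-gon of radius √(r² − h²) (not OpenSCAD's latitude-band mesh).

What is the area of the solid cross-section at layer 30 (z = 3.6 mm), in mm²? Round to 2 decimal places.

38.21 mm²

At z = 3.6 mm: the r=3.5 sphere slices to a regular 32-gon of circumradius 3.499 (√(r²−h²) with h=0.1 from center) (area = (32/2)·3.499²·sin(360°/32) = 38.21 mm²). Overall, the cross-section is a single solid region. Net area = 38.21 mm².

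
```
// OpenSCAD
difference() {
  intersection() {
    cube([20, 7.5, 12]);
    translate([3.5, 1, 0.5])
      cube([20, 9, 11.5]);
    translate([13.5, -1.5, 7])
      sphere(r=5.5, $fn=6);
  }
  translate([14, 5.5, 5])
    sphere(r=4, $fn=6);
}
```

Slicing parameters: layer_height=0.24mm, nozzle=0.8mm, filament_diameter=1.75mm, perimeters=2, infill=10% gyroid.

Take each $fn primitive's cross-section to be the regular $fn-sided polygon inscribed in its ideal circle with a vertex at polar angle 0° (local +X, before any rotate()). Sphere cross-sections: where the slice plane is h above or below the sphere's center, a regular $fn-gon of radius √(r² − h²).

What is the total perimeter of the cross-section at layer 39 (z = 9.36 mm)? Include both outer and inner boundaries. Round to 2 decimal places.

16.18 mm

At z = 9.36 mm: the 20×7.5 cube contributes its full rectangle (perimeter 55.00 mm); the 20×9 cube at (3.5, 1) contributes its full rectangle (perimeter 58.00 mm); the sphere at (13.5, -1.5): section is a regular 6-gon, circumradius = √(r²−h²) = √(5.5²−2.36²) = 4.968 (perimeter = 2·6·4.968·sin(180°/6) = 29.81 mm); Keeping only the common overlap: the 20×9 cube at (3.5, 1) partially overlaps the 20×7.5 cube; clipping to the common part keeps 107.25 mm²; the r=5.5 sphere at (13.5, -1.5) partially overlaps the running intersection; clipping to the common part keeps 10.83 mm² — boundary = 16.18 mm; the sphere at (14, 5.5) does not reach this height (|z−center|=4.360 > r=4); Taking the first minus the rest: none of the subtracted shapes is present at this height, so the result so far is unchanged — boundary = 16.18 mm. Overall, the cross-section is a single solid region. Total boundary length (outer) = 16.18 mm.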